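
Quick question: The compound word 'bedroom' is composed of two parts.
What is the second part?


Split 'bedroom' into 'bed' + 'room'. The second part is 'room'.

room


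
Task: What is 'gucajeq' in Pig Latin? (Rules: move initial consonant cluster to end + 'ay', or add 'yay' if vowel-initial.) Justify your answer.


'gucajeq': move consonant cluster 'g' to end and add 'ay': 'ucajeqgay'.

ucajeqgay


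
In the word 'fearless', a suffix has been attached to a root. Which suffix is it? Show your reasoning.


The word 'fearless' = 'fear' (root) + '-less' (suffix). The suffix is '-less'.

less


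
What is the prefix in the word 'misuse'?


The word 'misuse' = 'mis' (prefix) + 'use' (root). The prefix is 'mis'.

mis


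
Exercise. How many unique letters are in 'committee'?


Unique letters in 'committee': {c, e, i, m, o, t} = 6 distinct letters.

6


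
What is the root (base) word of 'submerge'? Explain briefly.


Remove prefix 'sub' from 'submerge' to get root 'merge'.

merge


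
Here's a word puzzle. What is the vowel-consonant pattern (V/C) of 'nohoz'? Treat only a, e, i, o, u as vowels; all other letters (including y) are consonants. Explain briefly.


Letter mapping: n = C, o = V, h = C, o = V, z = C.

CVCVC


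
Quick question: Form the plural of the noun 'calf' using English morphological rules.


Apply rule: Change -f to -ves. 'calf' becomes 'calves'.

calves


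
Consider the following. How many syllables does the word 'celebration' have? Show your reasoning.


Break 'celebration' into syllables: cel-e-bra-tion -> cel | e | bra | tion = 4 syllables

4 syllables


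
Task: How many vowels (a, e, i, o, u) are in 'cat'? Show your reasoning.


Vowels in 'cat': a = 1 vowels.

1


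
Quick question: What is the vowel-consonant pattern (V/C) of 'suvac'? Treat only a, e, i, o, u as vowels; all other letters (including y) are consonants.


Letter mapping: s = C, u = V, v = C, a = V, c = C.

CVCVC


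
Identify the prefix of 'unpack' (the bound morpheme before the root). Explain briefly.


The word 'unpack' = 'un' (prefix) + 'pack' (root). The prefix is 'un'.

un


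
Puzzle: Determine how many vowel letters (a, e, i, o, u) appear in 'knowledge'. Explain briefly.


Vowels in 'knowledge': o, e, e = 3 vowels.

3


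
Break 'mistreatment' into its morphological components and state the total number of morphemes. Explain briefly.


Step 1: Identify prefix: 'mis' (meaning: wrongly)
Step 2: Identify root: 'treat'
Step 3: Identify suffix(es): 'ment'
Decomposition: mis- (prefix: wrongly) + treat (root) + -ment (suffix: action/result)
Total morphemes: 3

3 morphemes (mis- (prefix: wrongly) + treat (root) + -ment (suffix: action/result))


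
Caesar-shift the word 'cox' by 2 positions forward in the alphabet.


Shift each letter by 2: c -> e, o -> q, x -> z. Result: 'eqz'.

eqz


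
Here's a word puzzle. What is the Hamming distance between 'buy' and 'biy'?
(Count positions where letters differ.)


Alignment:
Position 1: 'b' vs 'b' = match
Position 2: 'u' vs 'i' = DIFFER
Position 3: 'y' vs 'y' = match
Total differences: 1

1


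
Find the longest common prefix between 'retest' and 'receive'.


Compare from the start: 2 characters match: 're'. Mismatch at position 3: 't' vs 'c'.

re


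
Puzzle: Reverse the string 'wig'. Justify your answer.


Reverse 'wig' character by character: 'giw'.

giw


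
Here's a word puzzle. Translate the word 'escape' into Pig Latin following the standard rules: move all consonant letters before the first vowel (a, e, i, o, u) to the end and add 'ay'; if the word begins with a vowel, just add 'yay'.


'escape' starts with a vowel, so add 'yay': 'escapeyay'.

escapeyay


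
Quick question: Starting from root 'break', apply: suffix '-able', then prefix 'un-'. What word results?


Step 1: Add suffix '-able' to 'break' = 'breakable'
Step 2: Add prefix 'un-' to 'breakable' = 'unbreakable'

unbreakable


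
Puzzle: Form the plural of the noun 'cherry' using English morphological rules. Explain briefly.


Apply rule: Change -y to -ies (consonant + y). 'cherry' becomes 'cherries'.

cherries


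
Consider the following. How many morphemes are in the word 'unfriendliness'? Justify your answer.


Decomposition: un- (prefix) + friend (root) + -ly (suffix) + -ness (suffix) = 4 morpheme(s)

4 morphemes


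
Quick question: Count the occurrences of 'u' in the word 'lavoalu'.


Letter 'u' in 'lavoalu': found at position(s) 7 = 1 occurrence(s).

1


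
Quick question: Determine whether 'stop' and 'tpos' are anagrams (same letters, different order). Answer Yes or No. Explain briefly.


Sorted letters of 'stop': 'opst'
Sorted letters of 'tpos': 'opst'
They match.

Yes


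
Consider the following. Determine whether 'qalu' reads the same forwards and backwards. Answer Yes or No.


Forward: 'qalu'
Reversed: 'ulaq'
They differ.

No


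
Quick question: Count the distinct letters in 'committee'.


Unique letters in 'committee': {c, e, i, m, o, t} = 6 distinct letters.

6


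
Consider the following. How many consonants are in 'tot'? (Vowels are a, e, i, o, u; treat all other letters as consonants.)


Consonants in 'tot': t, t = 2 consonants.

2


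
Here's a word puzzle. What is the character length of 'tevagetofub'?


Spell out 'tevagetofub' and number each letter: t(1), e(2), v(3), a(4), g(5), e(6), t(7), o(8), f(9), u(10), b(11). Total: 11 letters.

11


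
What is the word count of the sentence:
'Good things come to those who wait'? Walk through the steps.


Split into words: Good | things | come | to | those | who | wait = 7 words.

7


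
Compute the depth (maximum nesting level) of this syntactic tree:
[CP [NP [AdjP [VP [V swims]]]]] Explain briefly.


Count bracket nesting levels:
'[' at pos 0: depth = 1
'[' at pos 4: depth = 2
'[' at pos 8: depth = 3
'[' at pos 14: depth = 4
'[' at pos 18: depth = 5
Maximum depth reached: 5

5


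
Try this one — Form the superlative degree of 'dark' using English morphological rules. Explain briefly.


Apply superlative formation (add -est): 'dark' -> 'darkest'.

darkest


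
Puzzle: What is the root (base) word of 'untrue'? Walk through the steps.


Remove prefix 'un' from 'untrue' to get root 'true'.

true


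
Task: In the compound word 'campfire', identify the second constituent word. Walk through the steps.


Split 'campfire' into 'camp' + 'fire'. The second part is 'fire'.

fire


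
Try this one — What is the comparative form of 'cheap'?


Apply comparative formation (add -er): 'cheap' -> 'cheaper'.

cheaper


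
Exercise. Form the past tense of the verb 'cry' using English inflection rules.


Apply rule: Change -y to -ied. 'cry' becomes 'cried'.

cried


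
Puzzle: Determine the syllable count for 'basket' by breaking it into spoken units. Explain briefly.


Break 'basket' into syllables: bas-ket -> bas | ket = 2 syllables

2 syllables


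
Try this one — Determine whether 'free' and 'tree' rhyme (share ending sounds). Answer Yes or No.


Rime (stressed vowel + following sounds) of 'free': -ee = /iː/
Rime of 'tree': -ee = /iː/
/iː/ and /iː/ are the same ending sound, so the words rhyme.

Yes


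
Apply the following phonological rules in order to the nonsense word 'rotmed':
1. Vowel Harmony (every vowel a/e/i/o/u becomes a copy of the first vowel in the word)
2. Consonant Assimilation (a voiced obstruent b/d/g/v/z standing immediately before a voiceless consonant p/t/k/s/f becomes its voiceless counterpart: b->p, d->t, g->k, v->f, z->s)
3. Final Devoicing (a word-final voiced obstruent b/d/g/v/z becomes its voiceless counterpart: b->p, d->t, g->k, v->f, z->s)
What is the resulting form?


Starting form: 'rotmed'
Rule 1: Vowel Harmony: all vowels become 'o' (matching first vowel). 'rotmed' -> 'rotmod'
Rule 2: Consonant Assimilation: no voiced obstruent (b/d/g/v/z) stands immediately before a voiceless consonant (p/t/k/s/f). No change.
Rule 3: Final Devoicing: word-final voiced obstruent 'd' becomes voiceless 't'. 'rotmod' -> 'rotmot'
Final form: 'rotmot'

rotmot


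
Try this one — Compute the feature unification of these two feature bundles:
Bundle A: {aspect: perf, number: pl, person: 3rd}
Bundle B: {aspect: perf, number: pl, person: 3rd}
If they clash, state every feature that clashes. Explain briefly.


Compare features:
aspect: A=perf vs B=perf -> unified: perf
number: A=pl vs B=pl -> unified: pl
person: A=3rd vs B=3rd -> unified: 3rd
No clashes found.

Unified: {aspect: perf, number: pl, person: 3rd}


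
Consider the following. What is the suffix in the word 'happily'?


The word 'happily' = 'happy' (root) + '-ly' (suffix). The suffix is '-ly'.

ly


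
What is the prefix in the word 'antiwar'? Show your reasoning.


The word 'antiwar' = 'anti' (prefix) + 'war' (root). The prefix is 'anti'.

anti


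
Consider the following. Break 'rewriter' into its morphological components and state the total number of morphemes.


Step 1: Identify prefix: 're' (meaning: again)
Step 2: Identify root: 'write'
Step 3: Identify suffix(es): 'er'
Decomposition: re- (prefix: again) + write (root) + -er (suffix: one who)
Total morphemes: 3

3 morphemes (re- (prefix: again) + write (root) + -er (suffix: one who))


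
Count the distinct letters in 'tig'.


Unique letters in 'tig': {g, i, t} = 3 distinct letters.

3


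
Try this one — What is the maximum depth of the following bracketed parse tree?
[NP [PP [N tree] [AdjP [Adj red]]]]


Count bracket nesting levels:
'[' at pos 0: depth = 1
'[' at pos 4: depth = 2
'[' at pos 8: depth = 3
'[' at pos 17: depth = 3
'[' at pos 23: depth = 4
Maximum depth reached: 4

4


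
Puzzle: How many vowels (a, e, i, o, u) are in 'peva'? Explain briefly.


Vowels in 'peva': e, a = 2 vowels.

2


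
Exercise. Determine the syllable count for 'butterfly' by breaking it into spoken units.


Break 'butterfly' into syllables: but-ter-fly -> but | ter | fly = 3 syllables

3 syllables


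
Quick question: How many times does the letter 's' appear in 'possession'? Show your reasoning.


Letter 's' in 'possession': found at position(s) 3, 4, 6, 7 = 4 occurrence(s).

4


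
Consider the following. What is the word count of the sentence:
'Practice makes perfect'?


Split into words: Practice | makes | perfect = 3 words.

3


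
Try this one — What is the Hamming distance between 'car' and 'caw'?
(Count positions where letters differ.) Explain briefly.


Alignment:
Position 1: 'c' vs 'c' = match
Position 2: 'a' vs 'a' = match
Position 3: 'r' vs 'w' = DIFFER
Total differences: 1

1


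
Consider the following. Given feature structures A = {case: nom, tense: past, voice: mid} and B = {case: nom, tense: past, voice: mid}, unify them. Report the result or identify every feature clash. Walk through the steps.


Compare features:
case: A=nom vs B=nom -> unified: nom
tense: A=past vs B=past -> unified: past
voice: A=mid vs B=mid -> unified: mid
No clashes found.

Unified: {case: nom, tense: past, voice: mid}


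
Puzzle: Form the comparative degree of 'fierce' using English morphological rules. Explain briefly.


Apply comparative formation (ends in e: add -r): 'fierce' -> 'fiercer'.

fiercer


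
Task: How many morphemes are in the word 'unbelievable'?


Decomposition: un- (prefix) + believe (root) + -able (suffix) = 3 morpheme(s)

3 morphemes


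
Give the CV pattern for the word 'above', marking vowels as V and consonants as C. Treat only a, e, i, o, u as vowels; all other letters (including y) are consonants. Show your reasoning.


Letter mapping: a = V, b = C, o = V, v = C, e = V.

VCVCV


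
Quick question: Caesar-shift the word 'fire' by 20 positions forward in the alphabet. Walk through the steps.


Shift each letter by 20: f -> z, i -> c, r -> l, e -> y. Result: 'zcly'.

zcly


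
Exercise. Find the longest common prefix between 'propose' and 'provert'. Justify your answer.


Compare from the start: 3 characters match: 'pro'. Mismatch at position 4: 'p' vs 'v'.

pro


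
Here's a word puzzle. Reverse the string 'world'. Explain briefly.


Reverse 'world' character by character: 'dlrow'.

dlrow


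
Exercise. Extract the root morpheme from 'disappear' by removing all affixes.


Remove prefix 'dis' from 'disappear' to get root 'appear'.

appear


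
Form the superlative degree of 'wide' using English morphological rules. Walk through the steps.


Apply superlative formation (ends in e: add -st): 'wide' -> 'widest'.

widest


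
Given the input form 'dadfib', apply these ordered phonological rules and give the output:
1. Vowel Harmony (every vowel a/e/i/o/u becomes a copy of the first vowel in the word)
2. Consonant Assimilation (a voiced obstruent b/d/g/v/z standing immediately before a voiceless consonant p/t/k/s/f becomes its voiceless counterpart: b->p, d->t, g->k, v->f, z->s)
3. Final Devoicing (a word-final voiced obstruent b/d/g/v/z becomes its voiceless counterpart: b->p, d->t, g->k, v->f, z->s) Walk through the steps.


Starting form: 'dadfib'
Rule 1: Vowel Harmony: all vowels become 'a' (matching first vowel). 'dadfib' -> 'dadfab'
Rule 2: Consonant Assimilation: voiced obstruent before voiceless consonant becomes voiceless ('df' -> 'tf'). 'dadfab' -> 'datfab'
Rule 3: Final Devoicing: word-final voiced obstruent 'b' becomes voiceless 'p'. 'datfab' -> 'datfap'
Final form: 'datfap'

datfap


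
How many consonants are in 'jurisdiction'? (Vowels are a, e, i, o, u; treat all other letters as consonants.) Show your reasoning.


Consonants in 'jurisdiction': j, r, s, d, c, t, n = 7 consonants.

7


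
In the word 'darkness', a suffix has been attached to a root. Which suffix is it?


The word 'darkness' = 'dark' (root) + '-ness' (suffix). The suffix is '-ness'.

ness


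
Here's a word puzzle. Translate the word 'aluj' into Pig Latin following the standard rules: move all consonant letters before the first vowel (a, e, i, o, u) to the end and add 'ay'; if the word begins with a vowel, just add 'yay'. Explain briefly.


'aluj' starts with a vowel, so add 'yay': 'alujyay'.

alujyay


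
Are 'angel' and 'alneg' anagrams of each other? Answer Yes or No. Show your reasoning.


Sorted letters of 'angel': 'aegln'
Sorted letters of 'alneg': 'aegln'
They match.

Yes


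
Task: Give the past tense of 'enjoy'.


Apply rule: Add -ed. 'enjoy' becomes 'enjoyed'.

enjoyed


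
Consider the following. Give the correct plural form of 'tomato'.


Apply rule: Add -es (consonant + o). 'tomato' becomes 'tomatoes'.

tomatoes


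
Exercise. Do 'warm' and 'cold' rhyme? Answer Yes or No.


Rime (stressed vowel + following sounds) of 'warm': -arm = /ɔːrm/
Rime of 'cold': -old = /oʊld/
/ɔːrm/ and /oʊld/ are different ending sounds, so the words do not rhyme.

No


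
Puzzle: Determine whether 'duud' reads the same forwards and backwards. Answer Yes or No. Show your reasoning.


Forward: 'duud'
Reversed: 'duud'
They are identical.

Yes


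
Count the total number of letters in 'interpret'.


Spell out 'interpret' and number each letter: i(1), n(2), t(3), e(4), r(5), p(6), r(7), e(8), t(9). Total: 9 letters.

9


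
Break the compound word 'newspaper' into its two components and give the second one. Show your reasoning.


Split 'newspaper' into 'news' + 'paper'. The second part is 'paper'.

paper


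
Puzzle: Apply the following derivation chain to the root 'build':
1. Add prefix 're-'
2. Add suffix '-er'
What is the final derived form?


Step 1: Add prefix 're-' to 'build' = 'rebuild'
Step 2: Add suffix '-er' to 'rebuild' = 'rebuilder'

rebuilder


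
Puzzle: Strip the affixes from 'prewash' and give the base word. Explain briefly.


Remove prefix 'pre' from 'prewash' to get root 'wash'.

wash


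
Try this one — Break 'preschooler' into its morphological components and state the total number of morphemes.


Step 1: Identify prefix: 'pre' (meaning: before)
Step 2: Identify root: 'school'
Step 3: Identify suffix(es): 'er'
Decomposition: pre- (prefix: before) + school (root) + -er (suffix: one who)
Total morphemes: 3

3 morphemes (pre- (prefix: before) + school (root) + -er (suffix: one who))


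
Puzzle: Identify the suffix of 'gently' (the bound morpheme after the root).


The word 'gently' = 'gentle' (root) + '-ly' (suffix). The suffix is '-ly'.

ly


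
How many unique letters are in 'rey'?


Unique letters in 'rey': {e, r, y} = 3 distinct letters.

3


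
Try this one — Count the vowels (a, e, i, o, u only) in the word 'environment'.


Vowels in 'environment': e, i, o, e = 4 vowels.

4


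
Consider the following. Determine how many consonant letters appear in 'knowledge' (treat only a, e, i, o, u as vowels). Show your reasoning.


Consonants in 'knowledge': k, n, w, l, d, g = 6 consonants.

6


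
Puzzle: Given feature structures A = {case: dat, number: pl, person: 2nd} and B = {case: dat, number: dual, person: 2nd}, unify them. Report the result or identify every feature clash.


Compare features:
case: A=dat vs B=dat -> unified: dat
number: A=pl vs B=dual -> CLASH
person: A=2nd vs B=2nd -> unified: 2nd
Clash detected on feature 'number' (pl vs dual); unification fails.

CLASH on 'number' (pl vs dual)


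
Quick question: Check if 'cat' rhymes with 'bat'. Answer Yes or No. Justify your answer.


Rime (stressed vowel + following sounds) of 'cat': -at = /æt/
Rime of 'bat': -at = /æt/
/æt/ and /æt/ are the same ending sound, so the words rhyme.

Yes


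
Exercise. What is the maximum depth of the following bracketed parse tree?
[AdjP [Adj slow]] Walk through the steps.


Count bracket nesting levels:
'[' at pos 0: depth = 1
'[' at pos 6: depth = 2
Maximum depth reached: 2

2


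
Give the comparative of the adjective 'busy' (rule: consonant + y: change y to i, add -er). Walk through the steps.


Apply comparative formation (consonant + y: change y to i, add -er): 'busy' -> 'busier'.

busier


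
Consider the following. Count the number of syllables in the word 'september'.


Break 'september' into syllables: sep-tem-ber -> sep | tem | ber = 3 syllables

3 syllables


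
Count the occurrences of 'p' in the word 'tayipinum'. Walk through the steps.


Letter 'p' in 'tayipinum': found at position(s) 5 = 1 occurrence(s).

1


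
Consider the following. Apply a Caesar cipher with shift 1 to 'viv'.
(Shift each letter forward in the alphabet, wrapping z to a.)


Shift each letter by 1: v -> w, i -> j, v -> w. Result: 'wjw'.

wjw


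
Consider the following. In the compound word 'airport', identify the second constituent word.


Split 'airport' into 'air' + 'port'. The second part is 'port'.

port


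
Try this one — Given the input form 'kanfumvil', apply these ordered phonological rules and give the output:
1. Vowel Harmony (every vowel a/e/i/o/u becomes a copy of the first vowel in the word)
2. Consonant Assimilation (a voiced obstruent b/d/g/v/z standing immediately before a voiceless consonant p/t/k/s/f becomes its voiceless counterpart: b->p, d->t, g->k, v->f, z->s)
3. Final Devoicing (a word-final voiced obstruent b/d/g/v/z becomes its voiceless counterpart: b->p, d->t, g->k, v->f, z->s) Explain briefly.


Starting form: 'kanfumvil'
Rule 1: Vowel Harmony: all vowels become 'a' (matching first vowel). 'kanfumvil' -> 'kanfamval'
Rule 2: Consonant Assimilation: no voiced obstruent (b/d/g/v/z) stands immediately before a voiceless consonant (p/t/k/s/f). No change.
Rule 3: Final Devoicing: final consonant 'l' is not one of the voiced obstruents b/d/g/v/z. No change.
Final form: 'kanfamval'

kanfamval


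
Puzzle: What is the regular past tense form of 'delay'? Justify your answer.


Apply rule: Add -ed. 'delay' becomes 'delayed'.

delayed


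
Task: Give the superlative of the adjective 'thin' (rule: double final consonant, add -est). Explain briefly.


Apply superlative formation (double final consonant, add -est): 'thin' -> 'thinnest'.

thinnest


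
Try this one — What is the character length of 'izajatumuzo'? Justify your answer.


Spell out 'izajatumuzo' and number each letter: i(1), z(2), a(3), j(4), a(5), t(6), u(7), m(8), u(9), z(10), o(11). Total: 11 letters.

11


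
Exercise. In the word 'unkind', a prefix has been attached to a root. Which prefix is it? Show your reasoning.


The word 'unkind' = 'un' (prefix) + 'kind' (root). The prefix is 'un'.

un


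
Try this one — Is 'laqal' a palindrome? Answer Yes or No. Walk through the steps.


Forward: 'laqal'
Reversed: 'laqal'
They are identical.

Yes


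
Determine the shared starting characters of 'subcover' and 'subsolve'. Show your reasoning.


Compare from the start: 3 characters match: 'sub'. Mismatch at position 4: 'c' vs 's'.

sub


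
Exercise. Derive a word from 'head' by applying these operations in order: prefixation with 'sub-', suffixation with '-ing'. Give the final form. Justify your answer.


Step 1: Add prefix 'sub-' to 'head' = 'subhead'
Step 2: Add suffix '-ing' to 'subhead' = 'subheading'

subheading


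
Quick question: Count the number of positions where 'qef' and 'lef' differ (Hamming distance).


Alignment:
Position 1: 'q' vs 'l' = DIFFER
Position 2: 'e' vs 'e' = match
Position 3: 'f' vs 'f' = match
Total differences: 1

1


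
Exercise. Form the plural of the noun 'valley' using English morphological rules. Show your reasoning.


Apply rule: Add -s. 'valley' becomes 'valleys'.

valleys


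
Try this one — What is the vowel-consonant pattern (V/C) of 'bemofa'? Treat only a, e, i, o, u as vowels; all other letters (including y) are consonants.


Letter mapping: b = C, e = V, m = C, o = V, f = C, a = V.

CVCVCV


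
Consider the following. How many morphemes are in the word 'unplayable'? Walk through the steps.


Decomposition: un- (prefix) + play (root) + -able (suffix) = 3 morpheme(s)

3 morphemes


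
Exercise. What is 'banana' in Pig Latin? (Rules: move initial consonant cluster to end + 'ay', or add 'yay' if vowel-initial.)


'banana': move consonant cluster 'b' to end and add 'ay': 'ananabay'.

ananabay


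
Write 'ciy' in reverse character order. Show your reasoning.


Reverse 'ciy' character by character: 'yic'.

yic


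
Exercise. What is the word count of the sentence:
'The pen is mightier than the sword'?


Split into words: The | pen | is | mightier | than | the | sword = 7 words.

7


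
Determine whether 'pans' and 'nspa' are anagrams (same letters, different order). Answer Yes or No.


Sorted letters of 'pans': 'anps'
Sorted letters of 'nspa': 'anps'
They match.

Yes


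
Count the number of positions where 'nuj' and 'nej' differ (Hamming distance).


Alignment:
Position 1: 'n' vs 'n' = match
Position 2: 'u' vs 'e' = DIFFER
Position 3: 'j' vs 'j' = match
Total differences: 1

1


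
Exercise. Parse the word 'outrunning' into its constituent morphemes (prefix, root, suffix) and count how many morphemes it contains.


Step 1: Identify prefix: 'out' (meaning: surpass)
Step 2: Identify root: 'run'
Step 3: Identify suffix(es): 'ing'
Decomposition: out- (prefix: surpass) + run (root) + -ing (suffix: ongoing action)
Total morphemes: 3

3 morphemes (out- (prefix: surpass) + run (root) + -ing (suffix: ongoing action))


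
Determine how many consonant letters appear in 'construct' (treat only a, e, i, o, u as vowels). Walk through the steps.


Consonants in 'construct': c, n, s, t, r, c, t = 7 consonants.

7


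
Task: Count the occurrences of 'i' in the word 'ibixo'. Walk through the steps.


Letter 'i' in 'ibixo': found at position(s) 1, 3 = 2 occurrence(s).

2


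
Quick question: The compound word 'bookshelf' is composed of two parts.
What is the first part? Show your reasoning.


Split 'bookshelf' into 'book' + 'shelf'. The first part is 'book'.

book


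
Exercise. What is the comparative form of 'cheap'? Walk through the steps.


Apply comparative formation (add -er): 'cheap' -> 'cheaper'.

cheaper


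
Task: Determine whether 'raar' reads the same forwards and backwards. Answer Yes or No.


Forward: 'raar'
Reversed: 'raar'
They are identical.

Yes


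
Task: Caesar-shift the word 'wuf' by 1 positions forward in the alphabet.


Shift each letter by 1: w -> x, u -> v, f -> g. Result: 'xvg'.

xvg


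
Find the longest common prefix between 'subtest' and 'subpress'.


Compare from the start: 3 characters match: 'sub'. Mismatch at position 4: 't' vs 'p'.

sub


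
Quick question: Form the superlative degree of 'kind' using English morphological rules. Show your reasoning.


Apply superlative formation (add -est): 'kind' -> 'kindest'.

kindest


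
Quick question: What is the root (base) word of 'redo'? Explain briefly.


Remove prefix 're' from 'redo' to get root 'do'.

do


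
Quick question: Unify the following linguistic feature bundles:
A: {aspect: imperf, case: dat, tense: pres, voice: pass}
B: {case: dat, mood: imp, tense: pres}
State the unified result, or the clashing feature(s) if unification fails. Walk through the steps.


Compare features:
aspect: A=imperf vs B=_ -> unified: imperf
case: A=dat vs B=dat -> unified: dat
mood: A=_ vs B=imp -> unified: imp
tense: A=pres vs B=pres -> unified: pres
voice: A=pass vs B=_ -> unified: pass
No clashes found.

Unified: {aspect: imperf, case: dat, mood: imp, tense: pres, voice: pass}


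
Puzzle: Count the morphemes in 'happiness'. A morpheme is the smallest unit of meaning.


Decomposition: happy (root) + -ness (suffix) = 2 morpheme(s)

2 morphemes


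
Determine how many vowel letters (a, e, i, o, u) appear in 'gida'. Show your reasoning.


Vowels in 'gida': i, a = 2 vowels.

2


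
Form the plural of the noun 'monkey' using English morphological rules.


Apply rule: Add -s. 'monkey' becomes 'monkeys'.

monkeys


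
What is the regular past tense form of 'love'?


Apply rule: Add -d (word ends in -e). 'love' becomes 'loved'.

loved


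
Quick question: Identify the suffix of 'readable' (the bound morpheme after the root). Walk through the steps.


The word 'readable' = 'read' (root) + '-able' (suffix). The suffix is '-able'.

able


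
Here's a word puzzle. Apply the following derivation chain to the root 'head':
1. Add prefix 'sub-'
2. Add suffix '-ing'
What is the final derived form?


Step 1: Add prefix 'sub-' to 'head' = 'subhead'
Step 2: Add suffix '-ing' to 'subhead' = 'subheading'

subheading


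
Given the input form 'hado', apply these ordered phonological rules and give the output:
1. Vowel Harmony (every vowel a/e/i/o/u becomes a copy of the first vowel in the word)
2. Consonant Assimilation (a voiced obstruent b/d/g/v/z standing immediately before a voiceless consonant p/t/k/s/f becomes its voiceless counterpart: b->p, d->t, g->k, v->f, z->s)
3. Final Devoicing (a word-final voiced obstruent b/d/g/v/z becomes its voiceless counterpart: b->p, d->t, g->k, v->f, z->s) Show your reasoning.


Starting form: 'hado'
Rule 1: Vowel Harmony: all vowels become 'a' (matching first vowel). 'hado' -> 'hada'
Rule 2: Consonant Assimilation: no voiced obstruent (b/d/g/v/z) stands immediately before a voiceless consonant (p/t/k/s/f). No change.
Rule 3: Final Devoicing: the word ends in the vowel 'a', not a consonant. No change.
Final form: 'hada'

hada


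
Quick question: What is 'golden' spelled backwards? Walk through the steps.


Reverse 'golden' character by character: 'nedlog'.

nedlog


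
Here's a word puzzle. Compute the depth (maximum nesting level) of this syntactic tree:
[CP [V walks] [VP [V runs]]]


Count bracket nesting levels:
'[' at pos 0: depth = 1
'[' at pos 4: depth = 2
'[' at pos 14: depth = 2
'[' at pos 18: depth = 3
Maximum depth reached: 3

3


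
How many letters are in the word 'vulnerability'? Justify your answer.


Spell out 'vulnerability' and number each letter: v(1), u(2), l(3), n(4), e(5), r(6), a(7), b(8), i(9), l(10), i(11), t(12), y(13). Total: 13 letters.

13


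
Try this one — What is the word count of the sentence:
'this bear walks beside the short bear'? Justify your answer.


Split into words: this | bear | walks | beside | the | short | bear = 7 words.

7


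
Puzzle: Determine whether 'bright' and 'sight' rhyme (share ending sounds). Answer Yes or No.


Rime (stressed vowel + following sounds) of 'bright': -ight = /aɪt/
Rime of 'sight': -ight = /aɪt/
/aɪt/ and /aɪt/ are the same ending sound, so the words rhyme.

Yes


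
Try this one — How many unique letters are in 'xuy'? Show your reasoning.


Unique letters in 'xuy': {u, x, y} = 3 distinct letters.

3


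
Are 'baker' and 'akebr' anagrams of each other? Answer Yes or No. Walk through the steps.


Sorted letters of 'baker': 'abekr'
Sorted letters of 'akebr': 'abekr'
They match.

Yes


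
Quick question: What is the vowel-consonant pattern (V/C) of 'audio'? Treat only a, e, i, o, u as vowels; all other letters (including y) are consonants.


Letter mapping: a = V, u = V, d = C, i = V, o = V.

VVCVV


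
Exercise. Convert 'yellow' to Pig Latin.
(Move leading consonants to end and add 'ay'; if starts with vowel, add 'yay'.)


'yellow': move consonant cluster 'y' to end and add 'ay': 'ellowyay'.

ellowyay


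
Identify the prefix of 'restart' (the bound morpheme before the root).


The word 'restart' = 're' (prefix) + 'start' (root). The prefix is 're'.

re


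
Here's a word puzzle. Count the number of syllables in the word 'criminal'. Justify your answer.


Break 'criminal' into syllables: crim-i-nal -> crim | i | nal = 3 syllables

3 syllables


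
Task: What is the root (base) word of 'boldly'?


Remove suffix '-ly' from 'boldly' to get root 'bold'.

bold


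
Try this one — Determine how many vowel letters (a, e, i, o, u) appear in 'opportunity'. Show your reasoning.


Vowels in 'opportunity': o, o, u, i = 4 vowels.

4


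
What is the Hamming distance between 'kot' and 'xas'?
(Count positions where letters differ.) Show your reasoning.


Alignment:
Position 1: 'k' vs 'x' = DIFFER
Position 2: 'o' vs 'a' = DIFFER
Position 3: 't' vs 's' = DIFFER
Total differences: 3

3


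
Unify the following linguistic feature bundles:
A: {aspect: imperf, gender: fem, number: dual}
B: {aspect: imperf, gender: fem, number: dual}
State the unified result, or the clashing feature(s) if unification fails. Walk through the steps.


Compare features:
aspect: A=imperf vs B=imperf -> unified: imperf
gender: A=fem vs B=fem -> unified: fem
number: A=dual vs B=dual -> unified: dual
No clashes found.

Unified: {aspect: imperf, gender: fem, number: dual}


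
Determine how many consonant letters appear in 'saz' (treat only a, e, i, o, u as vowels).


Consonants in 'saz': s, z = 2 consonants.

2


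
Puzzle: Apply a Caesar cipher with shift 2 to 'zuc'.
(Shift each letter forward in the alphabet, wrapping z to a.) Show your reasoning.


Shift each letter by 2: z -> b, u -> w, c -> e. Result: 'bwe'.

bwe


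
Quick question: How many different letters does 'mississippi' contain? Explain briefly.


Unique letters in 'mississippi': {i, m, p, s} = 4 distinct letters.

4


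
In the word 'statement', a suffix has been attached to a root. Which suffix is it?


The word 'statement' = 'state' (root) + '-ment' (suffix). The suffix is '-ment'.

ment


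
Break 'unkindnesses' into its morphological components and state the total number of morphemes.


Step 1: Identify prefix: 'un' (meaning: not/reverse)
Step 2: Identify root: 'kind'
Step 3: Identify suffix(es): 'ness, es'
Decomposition: un- (prefix: not/reverse) + kind (root) + -ness (suffix: state of) + -es (plural)
Total morphemes: 4

4 morphemes (un- (prefix: not/reverse) + kind (root) + -ness (suffix: state of) + -es (plural))


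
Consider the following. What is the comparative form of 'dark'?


Apply comparative formation (add -er): 'dark' -> 'darker'.

darker


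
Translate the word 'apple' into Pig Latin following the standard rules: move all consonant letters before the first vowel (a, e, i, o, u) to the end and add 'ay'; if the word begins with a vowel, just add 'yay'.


'apple' starts with a vowel, so add 'yay': 'appleyay'.

appleyay


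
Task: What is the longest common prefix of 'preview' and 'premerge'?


Compare from the start: 3 characters match: 'pre'. Mismatch at position 4: 'v' vs 'm'.

pre


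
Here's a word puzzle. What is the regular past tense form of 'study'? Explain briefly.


Apply rule: Change -y to -ied. 'study' becomes 'studied'.

studied


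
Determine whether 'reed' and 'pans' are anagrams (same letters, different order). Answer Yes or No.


Sorted letters of 'reed': 'deer'
Sorted letters of 'pans': 'anps'
They do not match.

No


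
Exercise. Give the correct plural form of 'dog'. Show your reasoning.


Apply rule: Add -s. 'dog' becomes 'dogs'.

dogs


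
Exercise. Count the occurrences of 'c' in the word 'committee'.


Letter 'c' in 'committee': found at position(s) 1 = 1 occurrence(s).

1


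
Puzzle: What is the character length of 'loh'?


Spell out 'loh' and number each letter: l(1), o(2), h(3). Total: 3 letters.

3


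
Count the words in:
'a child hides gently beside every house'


Split into words: a | child | hides | gently | beside | every | house = 7 words.

7


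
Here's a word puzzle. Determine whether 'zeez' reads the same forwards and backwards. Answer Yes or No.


Forward: 'zeez'
Reversed: 'zeez'
They are identical.

Yes


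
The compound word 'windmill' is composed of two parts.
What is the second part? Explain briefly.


Split 'windmill' into 'wind' + 'mill'. The second part is 'mill'.

mill


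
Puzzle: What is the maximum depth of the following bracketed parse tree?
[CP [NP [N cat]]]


Count bracket nesting levels:
'[' at pos 0: depth = 1
'[' at pos 4: depth = 2
'[' at pos 8: depth = 3
Maximum depth reached: 3

3


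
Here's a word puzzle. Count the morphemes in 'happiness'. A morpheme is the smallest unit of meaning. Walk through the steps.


Decomposition: happy (root) + -ness (suffix) = 2 morpheme(s)

2 morphemes


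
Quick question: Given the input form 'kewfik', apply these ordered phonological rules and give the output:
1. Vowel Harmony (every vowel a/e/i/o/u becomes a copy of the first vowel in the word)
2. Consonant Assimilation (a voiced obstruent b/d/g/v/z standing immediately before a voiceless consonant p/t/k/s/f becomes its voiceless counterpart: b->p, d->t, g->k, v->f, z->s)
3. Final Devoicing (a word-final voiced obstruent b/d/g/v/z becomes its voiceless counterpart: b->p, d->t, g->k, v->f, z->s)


Starting form: 'kewfik'
Rule 1: Vowel Harmony: all vowels become 'e' (matching first vowel). 'kewfik' -> 'kewfek'
Rule 2: Consonant Assimilation: no voiced obstruent (b/d/g/v/z) stands immediately before a voiceless consonant (p/t/k/s/f). No change.
Rule 3: Final Devoicing: final consonant 'k' is not one of the voiced obstruents b/d/g/v/z. No change.
Final form: 'kewfek'

kewfek


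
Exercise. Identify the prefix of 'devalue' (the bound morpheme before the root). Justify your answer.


The word 'devalue' = 'de' (prefix) + 'value' (root). The prefix is 'de'.

de


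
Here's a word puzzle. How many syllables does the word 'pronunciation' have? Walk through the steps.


Break 'pronunciation' into syllables: pro-nun-ci-a-tion -> pro | nun | ci | a | tion = 5 syllables

5 syllables


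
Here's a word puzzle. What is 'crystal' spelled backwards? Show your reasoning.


Reverse 'crystal' character by character: 'latsyrc'.

latsyrc


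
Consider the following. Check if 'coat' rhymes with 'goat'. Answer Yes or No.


Rime (stressed vowel + following sounds) of 'coat': -oat = /oʊt/
Rime of 'goat': -oat = /oʊt/
/oʊt/ and /oʊt/ are the same ending sound, so the words rhyme.

Yes


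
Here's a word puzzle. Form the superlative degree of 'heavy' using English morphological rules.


Apply superlative formation (consonant + y: change y to i, add -est): 'heavy' -> 'heaviest'.

heaviest


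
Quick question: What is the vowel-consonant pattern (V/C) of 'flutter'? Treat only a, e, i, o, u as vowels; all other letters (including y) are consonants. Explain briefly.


Letter mapping: f = C, l = C, u = V, t = C, t = C, e = V, r = C.

CCVCCVC


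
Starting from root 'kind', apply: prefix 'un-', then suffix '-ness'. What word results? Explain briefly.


Step 1: Add prefix 'un-' to 'kind' = 'unkind'
Step 2: Add suffix '-ness' to 'unkind' = 'unkindness'

unkindness


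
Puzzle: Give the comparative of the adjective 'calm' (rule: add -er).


Apply comparative formation (add -er): 'calm' -> 'calmer'.

calmer


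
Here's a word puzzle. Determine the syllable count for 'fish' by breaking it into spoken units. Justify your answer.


Break 'fish' into syllables: fish -> fish = 1 syllable

1 syllable


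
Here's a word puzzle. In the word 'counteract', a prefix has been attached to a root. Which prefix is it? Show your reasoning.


The word 'counteract' = 'counter' (prefix) + 'act' (root). The prefix is 'counter'.

counter


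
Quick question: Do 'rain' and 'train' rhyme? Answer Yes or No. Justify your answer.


Rime (stressed vowel + following sounds) of 'rain': -ain = /eɪn/
Rime of 'train': -ain = /eɪn/
/eɪn/ and /eɪn/ are the same ending sound, so the words rhyme.

Yes


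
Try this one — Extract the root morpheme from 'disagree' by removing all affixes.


Remove prefix 'dis' from 'disagree' to get root 'agree'.

agree


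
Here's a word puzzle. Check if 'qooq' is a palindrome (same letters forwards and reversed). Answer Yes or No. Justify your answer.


Forward: 'qooq'
Reversed: 'qooq'
They are identical.

Yes


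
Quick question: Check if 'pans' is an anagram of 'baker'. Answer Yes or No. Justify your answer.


Sorted letters of 'pans': 'anps'
Sorted letters of 'baker': 'abekr'
They do not match.

No


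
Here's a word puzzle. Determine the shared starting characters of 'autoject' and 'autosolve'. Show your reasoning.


Compare from the start: 4 characters match: 'auto'. Mismatch at position 5: 'j' vs 's'.

auto


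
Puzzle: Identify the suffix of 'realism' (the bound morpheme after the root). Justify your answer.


The word 'realism' = 'real' (root) + '-ism' (suffix). The suffix is '-ism'.

ism


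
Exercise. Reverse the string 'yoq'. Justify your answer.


Reverse 'yoq' character by character: 'qoy'.

qoy


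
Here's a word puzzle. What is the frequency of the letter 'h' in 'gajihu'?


Letter 'h' in 'gajihu': found at position(s) 5 = 1 occurrence(s).

1


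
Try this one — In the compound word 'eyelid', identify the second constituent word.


Split 'eyelid' into 'eye' + 'lid'. The second part is 'lid'.

lid


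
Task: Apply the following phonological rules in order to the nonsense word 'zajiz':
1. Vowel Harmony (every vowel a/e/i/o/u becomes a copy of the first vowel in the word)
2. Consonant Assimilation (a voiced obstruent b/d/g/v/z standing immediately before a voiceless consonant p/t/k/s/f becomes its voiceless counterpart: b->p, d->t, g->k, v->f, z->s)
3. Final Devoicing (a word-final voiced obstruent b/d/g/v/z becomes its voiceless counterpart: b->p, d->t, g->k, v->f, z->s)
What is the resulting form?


Starting form: 'zajiz'
Rule 1: Vowel Harmony: all vowels become 'a' (matching first vowel). 'zajiz' -> 'zajaz'
Rule 2: Consonant Assimilation: no voiced obstruent (b/d/g/v/z) stands immediately before a voiceless consonant (p/t/k/s/f). No change.
Rule 3: Final Devoicing: word-final voiced obstruent 'z' becomes voiceless 's'. 'zajaz' -> 'zajas'
Final form: 'zajas'

zajas
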